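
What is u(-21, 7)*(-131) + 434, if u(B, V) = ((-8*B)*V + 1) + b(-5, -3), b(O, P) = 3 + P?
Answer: -153753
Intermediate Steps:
u(B, V) = 1 - 8*B*V (u(B, V) = ((-8*B)*V + 1) + (3 - 3) = (-8*B*V + 1) + 0 = (1 - 8*B*V) + 0 = 1 - 8*B*V)
u(-21, 7)*(-131) + 434 = (1 - 8*(-21)*7)*(-131) + 434 = (1 + 1176)*(-131) + 434 = 1177*(-131) + 434 = -154187 + 434 = -153753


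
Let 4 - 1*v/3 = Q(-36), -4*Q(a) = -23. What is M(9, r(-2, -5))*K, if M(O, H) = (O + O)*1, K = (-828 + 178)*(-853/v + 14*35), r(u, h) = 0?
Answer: -53437800/7 ≈ -7.6340e+6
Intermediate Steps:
Q(a) = 23/4 (Q(a) = -1/4*(-23) = 23/4)
v = -21/4 (v = 12 - 3*23/4 = 12 - 69/4 = -21/4 ≈ -5.2500)
K = -8906300/21 (K = (-828 + 178)*(-853/(-21/4) + 14*35) = -650*(-853*(-4/21) + 490) = -650*(3412/21 + 490) = -650*13702/21 = -8906300/21 ≈ -4.2411e+5)
M(O, H) = 2*O (M(O, H) = (2*O)*1 = 2*O)
M(9, r(-2, -5))*K = (2*9)*(-8906300/21) = 18*(-8906300/21) = -53437800/7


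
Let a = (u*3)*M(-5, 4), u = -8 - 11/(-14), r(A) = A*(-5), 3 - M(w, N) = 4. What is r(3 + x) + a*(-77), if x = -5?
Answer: -3313/2 ≈ -1656.5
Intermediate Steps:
M(w, N) = -1 (M(w, N) = 3 - 1*4 = 3 - 4 = -1)
r(A) = -5*A
u = -101/14 (u = -8 - 11*(-1/14) = -8 + 11/14 = -101/14 ≈ -7.2143)
a = 303/14 (a = -101/14*3*(-1) = -303/14*(-1) = 303/14 ≈ 21.643)
r(3 + x) + a*(-77) = -5*(3 - 5) + (303/14)*(-77) = -5*(-2) - 3333/2 = 10 - 3333/2 = -3313/2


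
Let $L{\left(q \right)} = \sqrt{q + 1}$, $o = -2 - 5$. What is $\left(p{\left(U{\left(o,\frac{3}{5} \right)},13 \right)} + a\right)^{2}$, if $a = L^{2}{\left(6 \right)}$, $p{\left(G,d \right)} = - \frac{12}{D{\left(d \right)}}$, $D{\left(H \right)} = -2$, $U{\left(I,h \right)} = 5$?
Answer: $169$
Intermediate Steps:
$o = -7$ ($o = -2 - 5 = -7$)
$L{\left(q \right)} = \sqrt{1 + q}$
$p{\left(G,d \right)} = 6$ ($p{\left(G,d \right)} = - \frac{12}{-2} = \left(-12\right) \left(- \frac{1}{2}\right) = 6$)
$a = 7$ ($a = \left(\sqrt{1 + 6}\right)^{2} = \left(\sqrt{7}\right)^{2} = 7$)
$\left(p{\left(U{\left(o,\frac{3}{5} \right)},13 \right)} + a\right)^{2} = \left(6 + 7\right)^{2} = 13^{2} = 169$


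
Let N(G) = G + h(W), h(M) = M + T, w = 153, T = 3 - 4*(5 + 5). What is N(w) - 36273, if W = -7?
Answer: -36164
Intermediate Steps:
T = -37 (T = 3 - 4*10 = 3 - 40 = -37)
h(M) = -37 + M (h(M) = M - 37 = -37 + M)
N(G) = -44 + G (N(G) = G + (-37 - 7) = G - 44 = -44 + G)
N(w) - 36273 = (-44 + 153) - 36273 = 109 - 36273 = -36164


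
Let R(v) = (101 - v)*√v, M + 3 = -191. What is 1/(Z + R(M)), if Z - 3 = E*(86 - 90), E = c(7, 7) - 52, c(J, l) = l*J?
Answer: 3/3376615 - 59*I*√194/3376615 ≈ 8.8846e-7 - 0.00024337*I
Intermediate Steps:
c(J, l) = J*l
E = -3 (E = 7*7 - 52 = 49 - 52 = -3)
M = -194 (M = -3 - 191 = -194)
Z = 15 (Z = 3 - 3*(86 - 90) = 3 - 3*(-4) = 3 + 12 = 15)
R(v) = √v*(101 - v)
1/(Z + R(M)) = 1/(15 + √(-194)*(101 - 1*(-194))) = 1/(15 + (I*√194)*(101 + 194)) = 1/(15 + (I*√194)*295) = 1/(15 + 295*I*√194)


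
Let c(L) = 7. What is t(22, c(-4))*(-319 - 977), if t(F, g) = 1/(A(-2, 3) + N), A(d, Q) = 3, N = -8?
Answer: 1296/5 ≈ 259.20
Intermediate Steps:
t(F, g) = -⅕ (t(F, g) = 1/(3 - 8) = 1/(-5) = -⅕)
t(22, c(-4))*(-319 - 977) = -(-319 - 977)/5 = -⅕*(-1296) = 1296/5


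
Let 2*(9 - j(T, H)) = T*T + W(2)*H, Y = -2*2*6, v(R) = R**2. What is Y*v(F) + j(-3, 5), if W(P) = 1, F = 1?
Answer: -22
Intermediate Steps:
Y = -24 (Y = -4*6 = -24)
j(T, H) = 9 - H/2 - T**2/2 (j(T, H) = 9 - (T*T + 1*H)/2 = 9 - (T**2 + H)/2 = 9 - (H + T**2)/2 = 9 + (-H/2 - T**2/2) = 9 - H/2 - T**2/2)
Y*v(F) + j(-3, 5) = -24*1**2 + (9 - 1/2*5 - 1/2*(-3)**2) = -24*1 + (9 - 5/2 - 1/2*9) = -24 + (9 - 5/2 - 9/2) = -24 + 2 = -22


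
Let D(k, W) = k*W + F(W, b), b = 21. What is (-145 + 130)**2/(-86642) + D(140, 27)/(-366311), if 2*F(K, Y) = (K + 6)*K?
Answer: -224262873/15868958831 ≈ -0.014132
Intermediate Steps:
F(K, Y) = K*(6 + K)/2 (F(K, Y) = ((K + 6)*K)/2 = ((6 + K)*K)/2 = (K*(6 + K))/2 = K*(6 + K)/2)
D(k, W) = W*k + W*(6 + W)/2 (D(k, W) = k*W + W*(6 + W)/2 = W*k + W*(6 + W)/2)
(-145 + 130)**2/(-86642) + D(140, 27)/(-366311) = (-145 + 130)**2/(-86642) + ((1/2)*27*(6 + 27 + 2*140))/(-366311) = (-15)**2*(-1/86642) + ((1/2)*27*(6 + 27 + 280))*(-1/366311) = 225*(-1/86642) + ((1/2)*27*313)*(-1/366311) = -225/86642 + (8451/2)*(-1/366311) = -225/86642 - 8451/732622 = -224262873/15868958831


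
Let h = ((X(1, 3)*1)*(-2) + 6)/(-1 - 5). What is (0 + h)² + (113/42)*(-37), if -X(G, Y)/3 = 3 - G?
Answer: -3803/42 ≈ -90.548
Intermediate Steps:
X(G, Y) = -9 + 3*G (X(G, Y) = -3*(3 - G) = -9 + 3*G)
h = -3 (h = (((-9 + 3*1)*1)*(-2) + 6)/(-1 - 5) = (((-9 + 3)*1)*(-2) + 6)/(-6) = (-6*1*(-2) + 6)*(-⅙) = (-6*(-2) + 6)*(-⅙) = (12 + 6)*(-⅙) = 18*(-⅙) = -3)
(0 + h)² + (113/42)*(-37) = (0 - 3)² + (113/42)*(-37) = (-3)² + (113*(1/42))*(-37) = 9 + (113/42)*(-37) = 9 - 4181/42 = -3803/42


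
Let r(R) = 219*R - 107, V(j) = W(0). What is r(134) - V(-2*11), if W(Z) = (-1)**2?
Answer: 29238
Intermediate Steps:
W(Z) = 1
V(j) = 1
r(R) = -107 + 219*R
r(134) - V(-2*11) = (-107 + 219*134) - 1*1 = (-107 + 29346) - 1 = 29239 - 1 = 29238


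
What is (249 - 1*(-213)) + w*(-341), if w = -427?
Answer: 146069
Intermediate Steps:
(249 - 1*(-213)) + w*(-341) = (249 - 1*(-213)) - 427*(-341) = (249 + 213) + 145607 = 462 + 145607 = 146069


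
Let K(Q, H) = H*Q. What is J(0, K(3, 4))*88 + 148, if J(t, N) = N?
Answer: 1204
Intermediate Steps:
J(0, K(3, 4))*88 + 148 = (4*3)*88 + 148 = 12*88 + 148 = 1056 + 148 = 1204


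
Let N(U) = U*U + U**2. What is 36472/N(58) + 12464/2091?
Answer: 488173/42891 ≈ 11.382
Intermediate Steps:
N(U) = 2*U**2 (N(U) = U**2 + U**2 = 2*U**2)
36472/N(58) + 12464/2091 = 36472/((2*58**2)) + 12464/2091 = 36472/((2*3364)) + 12464*(1/2091) = 36472/6728 + 304/51 = 36472*(1/6728) + 304/51 = 4559/841 + 304/51 = 488173/42891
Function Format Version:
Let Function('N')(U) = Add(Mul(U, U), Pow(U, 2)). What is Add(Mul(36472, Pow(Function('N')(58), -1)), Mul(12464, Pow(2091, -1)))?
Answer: Rational(488173, 42891) ≈ 11.382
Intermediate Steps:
Function('N')(U) = Mul(2, Pow(U, 2)) (Function('N')(U) = Add(Pow(U, 2), Pow(U, 2)) = Mul(2, Pow(U, 2)))
Add(Mul(36472, Pow(Function('N')(58), -1)), Mul(12464, Pow(2091, -1))) = Add(Mul(36472, Pow(Mul(2, Pow(58, 2)), -1)), Mul(12464, Pow(2091, -1))) = Add(Mul(36472, Pow(Mul(2, 3364), -1)), Mul(12464, Rational(1, 2091))) = Add(Mul(36472, Pow(6728, -1)), Rational(304, 51)) = Add(Mul(36472, Rational(1, 6728)), Rational(304, 51)) = Add(Rational(4559, 841), Rational(304, 51)) = Rational(488173, 42891)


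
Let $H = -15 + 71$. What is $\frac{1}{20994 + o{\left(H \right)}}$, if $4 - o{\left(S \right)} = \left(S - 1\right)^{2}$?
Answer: $\frac{1}{17973} \approx 5.5639 \cdot 10^{-5}$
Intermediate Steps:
$H = 56$
$o{\left(S \right)} = 4 - \left(-1 + S\right)^{2}$ ($o{\left(S \right)} = 4 - \left(S - 1\right)^{2} = 4 - \left(-1 + S\right)^{2}$)
$\frac{1}{20994 + o{\left(H \right)}} = \frac{1}{20994 + \left(4 - \left(-1 + 56\right)^{2}\right)} = \frac{1}{20994 + \left(4 - 55^{2}\right)} = \frac{1}{20994 + \left(4 - 3025\right)} = \frac{1}{20994 - 3021} = \frac{1}{17973}$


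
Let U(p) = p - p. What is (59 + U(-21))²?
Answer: 3481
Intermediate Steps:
U(p) = 0
(59 + U(-21))² = (59 + 0)² = 59² = 3481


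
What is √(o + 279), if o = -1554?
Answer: 5*I*√51 ≈ 35.707*I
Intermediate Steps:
√(o + 279) = √(-1554 + 279) = √(-1275) = 5*I*√51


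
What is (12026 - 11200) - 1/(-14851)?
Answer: 12266927/14851 ≈ 826.00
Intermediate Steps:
(12026 - 11200) - 1/(-14851) = 826 - 1*(-1/14851) = 826 + 1/14851 = 12266927/14851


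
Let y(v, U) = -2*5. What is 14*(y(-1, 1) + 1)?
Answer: -126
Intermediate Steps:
y(v, U) = -10
14*(y(-1, 1) + 1) = 14*(-10 + 1) = 14*(-9) = -126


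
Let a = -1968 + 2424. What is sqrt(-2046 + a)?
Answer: I*sqrt(1590) ≈ 39.875*I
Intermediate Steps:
a = 456
sqrt(-2046 + a) = sqrt(-2046 + 456) = sqrt(-1590) = I*sqrt(1590)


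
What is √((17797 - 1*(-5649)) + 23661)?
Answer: 17*√163 ≈ 217.04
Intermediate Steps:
√((17797 - 1*(-5649)) + 23661) = √((17797 + 5649) + 23661) = √(23446 + 23661) = √47107 = 17*√163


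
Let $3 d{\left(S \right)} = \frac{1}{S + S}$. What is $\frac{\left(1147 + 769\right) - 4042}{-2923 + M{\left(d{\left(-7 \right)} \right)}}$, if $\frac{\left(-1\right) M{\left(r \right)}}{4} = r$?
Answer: $\frac{44646}{61381} \approx 0.72736$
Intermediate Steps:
$d{\left(S \right)} = \frac{1}{6 S}$ ($d{\left(S \right)} = \frac{1}{3 \left(S + S\right)} = \frac{1}{3 \cdot 2 S} = \frac{\frac{1}{2} \frac{1}{S}}{3} = \frac{1}{6 S}$)
$M{\left(r \right)} = - 4 r$
$\frac{\left(1147 + 769\right) - 4042}{-2923 + M{\left(d{\left(-7 \right)} \right)}} = \frac{\left(1147 + 769\right) - 4042}{-2923 - 4 \frac{1}{6 \left(-7\right)}} = \frac{1916 - 4042}{-2923 - 4 \cdot \frac{1}{6} \left(- \frac{1}{7}\right)} = - \frac{2126}{-2923 - - \frac{2}{21}} = - \frac{2126}{-2923 + \frac{2}{21}} = - \frac{2126}{- \frac{61381}{21}} = \left(-2126\right) \left(- \frac{21}{61381}\right) = \frac{44646}{61381}$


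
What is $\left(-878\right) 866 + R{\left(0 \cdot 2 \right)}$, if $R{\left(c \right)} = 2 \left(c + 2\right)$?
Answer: $-760344$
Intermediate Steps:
$R{\left(c \right)} = 4 + 2 c$ ($R{\left(c \right)} = 2 \left(2 + c\right) = 4 + 2 c$)
$\left(-878\right) 866 + R{\left(0 \cdot 2 \right)} = \left(-878\right) 866 + \left(4 + 2 \cdot 0 \cdot 2\right) = -760348 + \left(4 + 2 \cdot 0\right) = -760348 + \left(4 + 0\right) = -760348 + 4 = -760344$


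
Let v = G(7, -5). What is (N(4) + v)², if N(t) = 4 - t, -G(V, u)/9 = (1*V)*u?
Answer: 99225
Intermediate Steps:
G(V, u) = -9*V*u (G(V, u) = -9*1*V*u = -9*V*u)
v = 315 (v = -9*7*(-5) = 315)
(N(4) + v)² = ((4 - 1*4) + 315)² = ((4 - 4) + 315)² = (0 + 315)² = 315² = 99225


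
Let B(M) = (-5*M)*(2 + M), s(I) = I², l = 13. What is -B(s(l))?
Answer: 144495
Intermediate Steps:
B(M) = -5*M*(2 + M)
-B(s(l)) = -(-5)*13²*(2 + 13²) = -(-5)*169*(2 + 169) = -(-5)*169*171 = -1*(-144495) = 144495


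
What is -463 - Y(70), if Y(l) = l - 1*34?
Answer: -499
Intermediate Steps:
Y(l) = -34 + l (Y(l) = l - 34 = -34 + l)
-463 - Y(70) = -463 - (-34 + 70) = -463 - 1*36 = -463 - 36 = -499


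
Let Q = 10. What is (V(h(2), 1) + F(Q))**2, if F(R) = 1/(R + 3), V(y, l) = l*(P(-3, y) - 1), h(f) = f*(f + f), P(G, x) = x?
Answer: 8464/169 ≈ 50.083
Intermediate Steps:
h(f) = 2*f**2 (h(f) = f*(2*f) = 2*f**2)
V(y, l) = l*(-1 + y) (V(y, l) = l*(y - 1) = l*(-1 + y))
F(R) = 1/(3 + R)
(V(h(2), 1) + F(Q))**2 = (1*(-1 + 2*2**2) + 1/(3 + 10))**2 = (1*(-1 + 2*4) + 1/13)**2 = (1*(-1 + 8) + 1/13)**2 = (1*7 + 1/13)**2 = (7 + 1/13)**2 = (92/13)**2 = 8464/169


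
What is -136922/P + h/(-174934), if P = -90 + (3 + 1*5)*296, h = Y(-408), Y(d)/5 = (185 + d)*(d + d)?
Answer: -6506232167/99624913 ≈ -65.307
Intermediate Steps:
Y(d) = 10*d*(185 + d) (Y(d) = 5*((185 + d)*(d + d)) = 5*((185 + d)*(2*d)) = 5*(2*d*(185 + d)) = 10*d*(185 + d))
h = 909840 (h = 10*(-408)*(185 - 408) = 10*(-408)*(-223) = 909840)
P = 2278 (P = -90 + (3 + 5)*296 = -90 + 8*296 = -90 + 2368 = 2278)
-136922/P + h/(-174934) = -136922/2278 + 909840/(-174934) = -136922*1/2278 + 909840*(-1/174934) = -68461/1139 - 454920/87467 = -6506232167/99624913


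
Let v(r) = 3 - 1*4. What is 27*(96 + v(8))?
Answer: 2565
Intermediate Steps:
v(r) = -1 (v(r) = 3 - 4 = -1)
27*(96 + v(8)) = 27*(96 - 1) = 27*95 = 2565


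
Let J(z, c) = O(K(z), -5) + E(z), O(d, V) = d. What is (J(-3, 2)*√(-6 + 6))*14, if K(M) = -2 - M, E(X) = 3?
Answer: 0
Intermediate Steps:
J(z, c) = 1 - z (J(z, c) = (-2 - z) + 3 = 1 - z)
(J(-3, 2)*√(-6 + 6))*14 = ((1 - 1*(-3))*√(-6 + 6))*14 = ((1 + 3)*√0)*14 = (4*0)*14 = 0*14 = 0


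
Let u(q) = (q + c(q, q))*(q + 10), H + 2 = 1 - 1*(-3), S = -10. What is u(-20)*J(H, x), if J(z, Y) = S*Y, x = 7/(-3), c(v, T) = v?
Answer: 28000/3 ≈ 9333.3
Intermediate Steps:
H = 2 (H = -2 + (1 - 1*(-3)) = -2 + (1 + 3) = -2 + 4 = 2)
u(q) = 2*q*(10 + q) (u(q) = (q + q)*(q + 10) = (2*q)*(10 + q) = 2*q*(10 + q))
x = -7/3 (x = 7*(-⅓) = -7/3 ≈ -2.3333)
J(z, Y) = -10*Y
u(-20)*J(H, x) = (2*(-20)*(10 - 20))*(-10*(-7/3)) = (2*(-20)*(-10))*(70/3) = 400*(70/3) = 28000/3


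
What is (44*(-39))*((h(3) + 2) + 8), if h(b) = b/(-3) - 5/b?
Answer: -12584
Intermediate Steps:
h(b) = -5/b - b/3 (h(b) = b*(-⅓) - 5/b = -b/3 - 5/b = -5/b - b/3)
(44*(-39))*((h(3) + 2) + 8) = (44*(-39))*(((-5/3 - ⅓*3) + 2) + 8) = -1716*(((-5*⅓ - 1) + 2) + 8) = -1716*(((-5/3 - 1) + 2) + 8) = -1716*((-8/3 + 2) + 8) = -1716*(-⅔ + 8) = -1716*22/3 = -12584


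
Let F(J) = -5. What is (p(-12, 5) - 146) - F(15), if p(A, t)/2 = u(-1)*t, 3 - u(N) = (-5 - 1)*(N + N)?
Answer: -231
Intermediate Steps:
u(N) = 3 + 12*N (u(N) = 3 - (-5 - 1)*(N + N) = 3 - (-6)*2*N = 3 - (-12)*N = 3 + 12*N)
p(A, t) = -18*t (p(A, t) = 2*((3 + 12*(-1))*t) = 2*((3 - 12)*t) = 2*(-9*t) = -18*t)
(p(-12, 5) - 146) - F(15) = (-18*5 - 146) - 1*(-5) = (-90 - 146) + 5 = -236 + 5 = -231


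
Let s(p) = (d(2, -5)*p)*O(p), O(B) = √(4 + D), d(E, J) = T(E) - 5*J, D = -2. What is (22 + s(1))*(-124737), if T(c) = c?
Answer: -2744214 - 3367899*√2 ≈ -7.5071e+6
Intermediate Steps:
d(E, J) = E - 5*J
O(B) = √2 (O(B) = √(4 - 2) = √2)
s(p) = 27*p*√2 (s(p) = ((2 - 5*(-5))*p)*√2 = ((2 + 25)*p)*√2 = (27*p)*√2 = 27*p*√2)
(22 + s(1))*(-124737) = (22 + 27*1*√2)*(-124737) = (22 + 27*√2)*(-124737) = -2744214 - 3367899*√2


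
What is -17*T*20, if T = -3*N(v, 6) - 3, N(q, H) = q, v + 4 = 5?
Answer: 2040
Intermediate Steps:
v = 1 (v = -4 + 5 = 1)
T = -6 (T = -3*1 - 3 = -3 - 3 = -6)
-17*T*20 = -17*(-6)*20 = 102*20 = 2040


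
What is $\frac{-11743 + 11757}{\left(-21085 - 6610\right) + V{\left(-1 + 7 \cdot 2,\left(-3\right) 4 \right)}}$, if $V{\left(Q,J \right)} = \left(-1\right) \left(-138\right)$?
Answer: $- \frac{14}{27557} \approx -0.00050804$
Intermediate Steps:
$V{\left(Q,J \right)} = 138$
$\frac{-11743 + 11757}{\left(-21085 - 6610\right) + V{\left(-1 + 7 \cdot 2,\left(-3\right) 4 \right)}} = \frac{-11743 + 11757}{\left(-21085 - 6610\right) + 138} = \frac{14}{\left(-21085 - 6610\right) + 138} = \frac{14}{-27695 + 138} = \frac{14}{-27557} = 14 \left(- \frac{1}{27557}\right) = - \frac{14}{27557}$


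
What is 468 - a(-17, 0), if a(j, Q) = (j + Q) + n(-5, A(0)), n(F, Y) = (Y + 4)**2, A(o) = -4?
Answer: 485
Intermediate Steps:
n(F, Y) = (4 + Y)**2
a(j, Q) = Q + j (a(j, Q) = (j + Q) + (4 - 4)**2 = (Q + j) + 0**2 = (Q + j) + 0 = Q + j)
468 - a(-17, 0) = 468 - (0 - 17) = 468 - 1*(-17) = 468 + 17 = 485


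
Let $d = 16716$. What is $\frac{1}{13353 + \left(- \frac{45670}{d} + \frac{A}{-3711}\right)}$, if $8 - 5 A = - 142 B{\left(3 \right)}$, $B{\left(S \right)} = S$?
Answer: $\frac{51694230}{690130609591} \approx 7.4905 \cdot 10^{-5}$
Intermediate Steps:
$A = \frac{434}{5}$ ($A = \frac{8}{5} - \frac{\left(-142\right) 3}{5} = \frac{8}{5} - - \frac{426}{5} = \frac{8}{5} + \frac{426}{5} = \frac{434}{5} \approx 86.8$)
$\frac{1}{13353 + \left(- \frac{45670}{d} + \frac{A}{-3711}\right)} = \frac{1}{13353 + \left(- \frac{45670}{16716} + \frac{434}{5 \left(-3711\right)}\right)} = \frac{1}{13353 + \left(\left(-45670\right) \frac{1}{16716} + \frac{434}{5} \left(- \frac{1}{3711}\right)\right)} = \frac{1}{13353 - \frac{142443599}{51694230}} = \frac{1}{\frac{690130609591}{51694230}} = \frac{51694230}{690130609591}$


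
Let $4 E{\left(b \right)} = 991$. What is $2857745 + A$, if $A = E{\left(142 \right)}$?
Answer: $\frac{11431971}{4} \approx 2.858 \cdot 10^{6}$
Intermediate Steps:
$E{\left(b \right)} = \frac{991}{4}$ ($E{\left(b \right)} = \frac{1}{4} \cdot 991 = \frac{991}{4}$)
$A = \frac{991}{4} \approx 247.75$
$2857745 + A = 2857745 + \frac{991}{4} = \frac{11431971}{4}$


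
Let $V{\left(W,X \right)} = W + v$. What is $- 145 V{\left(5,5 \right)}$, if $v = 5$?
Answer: $-1450$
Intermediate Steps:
$V{\left(W,X \right)} = 5 + W$ ($V{\left(W,X \right)} = W + 5 = 5 + W$)
$- 145 V{\left(5,5 \right)} = - 145 \left(5 + 5\right) = \left(-145\right) 10 = -1450$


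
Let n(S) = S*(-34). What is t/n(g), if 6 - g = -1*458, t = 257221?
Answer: -257221/15776 ≈ -16.305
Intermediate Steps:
g = 464 (g = 6 - (-1)*458 = 6 - 1*(-458) = 6 + 458 = 464)
n(S) = -34*S
t/n(g) = 257221/((-34*464)) = 257221/(-15776) = 257221*(-1/15776) = -257221/15776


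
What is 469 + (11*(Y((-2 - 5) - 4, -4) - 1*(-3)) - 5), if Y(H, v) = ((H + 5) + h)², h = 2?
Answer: 673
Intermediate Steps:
Y(H, v) = (7 + H)² (Y(H, v) = ((H + 5) + 2)² = ((5 + H) + 2)² = (7 + H)²)
469 + (11*(Y((-2 - 5) - 4, -4) - 1*(-3)) - 5) = 469 + (11*((7 + ((-2 - 5) - 4))² - 1*(-3)) - 5) = 469 + (11*((7 + (-7 - 4))² + 3) - 5) = 469 + (11*((7 - 11)² + 3) - 5) = 469 + (11*((-4)² + 3) - 5) = 469 + (11*(16 + 3) - 5) = 469 + (11*19 - 5) = 469 + (209 - 5) = 469 + 204 = 673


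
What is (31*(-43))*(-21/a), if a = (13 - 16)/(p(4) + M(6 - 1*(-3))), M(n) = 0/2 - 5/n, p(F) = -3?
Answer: 298592/9 ≈ 33177.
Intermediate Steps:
M(n) = -5/n (M(n) = 0*(½) - 5/n = 0 - 5/n = -5/n)
a = 27/32 (a = (13 - 16)/(-3 - 5/(6 - 1*(-3))) = -3/(-3 - 5/(6 + 3)) = -3/(-3 - 5/9) = -3/(-32/9) = -3*(-9/32) = 27/32 ≈ 0.84375)
(31*(-43))*(-21/a) = (31*(-43))*(-21/27/32) = -(-27993)*32/27 = -1333*(-224/9) = 298592/9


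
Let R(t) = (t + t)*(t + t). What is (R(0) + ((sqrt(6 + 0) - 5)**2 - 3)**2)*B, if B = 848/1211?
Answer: 6784/7 - 67840*sqrt(6)/173 ≈ 8.6031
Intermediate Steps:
R(t) = 4*t**2 (R(t) = (2*t)*(2*t) = 4*t**2)
B = 848/1211 (B = 848*(1/1211) = 848/1211 ≈ 0.70025)
(R(0) + ((sqrt(6 + 0) - 5)**2 - 3)**2)*B = (4*0**2 + ((sqrt(6 + 0) - 5)**2 - 3)**2)*(848/1211) = (4*0 + ((sqrt(6) - 5)**2 - 3)**2)*(848/1211) = (0 + ((-5 + sqrt(6))**2 - 3)**2)*(848/1211) = (0 + (-3 + (-5 + sqrt(6))**2)**2)*(848/1211) = (-3 + (-5 + sqrt(6))**2)**2*(848/1211) = 848*(-3 + (-5 + sqrt(6))**2)**2/1211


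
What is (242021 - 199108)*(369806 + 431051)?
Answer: 34367176441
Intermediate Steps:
(242021 - 199108)*(369806 + 431051) = 42913*800857 = 34367176441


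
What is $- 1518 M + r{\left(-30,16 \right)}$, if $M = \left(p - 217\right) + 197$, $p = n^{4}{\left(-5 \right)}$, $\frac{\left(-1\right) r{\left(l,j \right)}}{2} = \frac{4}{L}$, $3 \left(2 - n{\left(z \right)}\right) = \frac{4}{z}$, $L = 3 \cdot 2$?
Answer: $- \frac{163883516}{16875} \approx -9711.6$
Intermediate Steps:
$L = 6$
$n{\left(z \right)} = 2 - \frac{4}{3 z}$ ($n{\left(z \right)} = 2 - \frac{4 \frac{1}{z}}{3} = 2 - \frac{4}{3 z}$)
$r{\left(l,j \right)} = - \frac{4}{3}$ ($r{\left(l,j \right)} = - 2 \cdot \frac{4}{6} = - 2 \cdot 4 \cdot \frac{1}{6} = \left(-2\right) \frac{2}{3} = - \frac{4}{3}$)
$p = \frac{1336336}{50625}$ ($p = \left(2 - \frac{4}{3 \left(-5\right)}\right)^{4} = \left(2 - - \frac{4}{15}\right)^{4} = \left(2 + \frac{4}{15}\right)^{4} = \left(\frac{34}{15}\right)^{4} = \frac{1336336}{50625} \approx 26.397$)
$M = \frac{323836}{50625}$ ($M = \left(\frac{1336336}{50625} - 217\right) + 197 = - \frac{9649289}{50625} + 197 = \frac{323836}{50625} \approx 6.3968$)
$- 1518 M + r{\left(-30,16 \right)} = \left(-1518\right) \frac{323836}{50625} - \frac{4}{3} = - \frac{163861016}{16875} - \frac{4}{3} = - \frac{163883516}{16875}$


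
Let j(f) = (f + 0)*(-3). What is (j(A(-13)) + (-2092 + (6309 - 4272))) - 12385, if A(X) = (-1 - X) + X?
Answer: -12437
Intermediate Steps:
A(X) = -1
j(f) = -3*f (j(f) = f*(-3) = -3*f)
(j(A(-13)) + (-2092 + (6309 - 4272))) - 12385 = (-3*(-1) + (-2092 + (6309 - 4272))) - 12385 = (3 + (-2092 + 2037)) - 12385 = (3 - 55) - 12385 = -52 - 12385 = -12437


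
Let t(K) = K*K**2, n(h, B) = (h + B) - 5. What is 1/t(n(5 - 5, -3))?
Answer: -1/512 ≈ -0.0019531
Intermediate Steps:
n(h, B) = -5 + B + h (n(h, B) = (B + h) - 5 = -5 + B + h)
t(K) = K**3
1/t(n(5 - 5, -3)) = 1/((-5 - 3 + (5 - 5))**3) = 1/((-5 - 3 + 0)**3) = 1/((-8)**3) = 1/(-512) = -1/512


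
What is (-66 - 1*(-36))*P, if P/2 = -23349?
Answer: 1400940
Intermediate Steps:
P = -46698 (P = 2*(-23349) = -46698)
(-66 - 1*(-36))*P = (-66 - 1*(-36))*(-46698) = (-66 + 36)*(-46698) = -30*(-46698) = 1400940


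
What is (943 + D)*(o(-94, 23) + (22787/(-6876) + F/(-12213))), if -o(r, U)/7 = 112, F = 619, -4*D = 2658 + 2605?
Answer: 3651304315211/12440976 ≈ 2.9349e+5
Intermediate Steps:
D = -5263/4 (D = -(2658 + 2605)/4 = -1/4*5263 = -5263/4 ≈ -1315.8)
o(r, U) = -784 (o(r, U) = -7*112 = -784)
(943 + D)*(o(-94, 23) + (22787/(-6876) + F/(-12213))) = (943 - 5263/4)*(-784 + (22787/(-6876) + 619/(-12213))) = -1491*(-784 + (22787*(-1/6876) + 619*(-1/12213)))/4 = -1491*(-784 + (-22787/6876 - 619/12213))/4 = -1491*(-784 - 31394875/9330732)/4 = -1491/4*(-7346688763/9330732) = 3651304315211/12440976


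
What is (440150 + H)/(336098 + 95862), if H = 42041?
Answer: 482191/431960 ≈ 1.1163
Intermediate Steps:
(440150 + H)/(336098 + 95862) = (440150 + 42041)/(336098 + 95862) = 482191/431960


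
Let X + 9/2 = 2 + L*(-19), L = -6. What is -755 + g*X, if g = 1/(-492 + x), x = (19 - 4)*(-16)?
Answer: -1105543/1464 ≈ -755.15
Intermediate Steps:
x = -240 (x = 15*(-16) = -240)
g = -1/732 (g = 1/(-492 - 240) = 1/(-732) = -1/732 ≈ -0.0013661)
X = 223/2 (X = -9/2 + (2 - 6*(-19)) = -9/2 + (2 + 114) = -9/2 + 116 = 223/2 ≈ 111.50)
-755 + g*X = -755 - 1/732*223/2 = -755 - 223/1464 = -1105543/1464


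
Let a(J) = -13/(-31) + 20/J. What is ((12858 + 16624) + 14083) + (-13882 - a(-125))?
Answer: 23004124/775 ≈ 29683.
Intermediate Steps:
a(J) = 13/31 + 20/J (a(J) = -13*(-1/31) + 20/J = 13/31 + 20/J)
((12858 + 16624) + 14083) + (-13882 - a(-125)) = ((12858 + 16624) + 14083) + (-13882 - (13/31 + 20/(-125))) = (29482 + 14083) + (-13882 - (13/31 + 20*(-1/125))) = 43565 + (-13882 - (13/31 - 4/25)) = 43565 + (-13882 - 1*201/775) = 43565 + (-13882 - 201/775) = 43565 - 10758751/775 = 23004124/775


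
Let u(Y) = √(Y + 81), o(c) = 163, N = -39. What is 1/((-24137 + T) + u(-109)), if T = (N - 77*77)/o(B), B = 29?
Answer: -642268737/15525956953333 - 53138*I*√7/15525956953333 ≈ -4.1367e-5 - 9.0552e-9*I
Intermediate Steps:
T = -5968/163 (T = (-39 - 77*77)/163 = (-39 - 5929)*(1/163) = -5968*1/163 = -5968/163 ≈ -36.614)
u(Y) = √(81 + Y)
1/((-24137 + T) + u(-109)) = 1/((-24137 - 5968/163) + √(81 - 109)) = 1/(-3940299/163 + √(-28)) = 1/(-3940299/163 + 2*I*√7)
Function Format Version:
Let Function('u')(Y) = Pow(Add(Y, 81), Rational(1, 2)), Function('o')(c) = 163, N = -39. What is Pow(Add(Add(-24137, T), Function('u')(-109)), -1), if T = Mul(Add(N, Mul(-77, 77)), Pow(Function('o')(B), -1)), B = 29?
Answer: Add(Rational(-642268737, 15525956953333), Mul(Rational(-53138, 15525956953333), I, Pow(7, Rational(1, 2)))) ≈ Add(-4.1367e-5, Mul(-9.0552e-9, I))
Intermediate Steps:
T = Rational(-5968, 163) (T = Mul(Add(-39, Mul(-77, 77)), Pow(163, -1)) = Mul(Add(-39, -5929), Rational(1, 163)) = Mul(-5968, Rational(1, 163)) = Rational(-5968, 163) ≈ -36.614)
Function('u')(Y) = Pow(Add(81, Y), Rational(1, 2))
Pow(Add(Add(-24137, T), Function('u')(-109)), -1) = Pow(Add(Add(-24137, Rational(-5968, 163)), Pow(Add(81, -109), Rational(1, 2))), -1) = Pow(Add(Rational(-3940299, 163), Pow(-28, Rational(1, 2))), -1) = Pow(Add(Rational(-3940299, 163), Mul(2, I, Pow(7, Rational(1, 2)))), -1)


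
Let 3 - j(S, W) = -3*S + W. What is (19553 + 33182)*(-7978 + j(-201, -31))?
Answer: -450726045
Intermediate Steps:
j(S, W) = 3 - W + 3*S (j(S, W) = 3 - (-3*S + W) = 3 - (W - 3*S) = 3 + (-W + 3*S) = 3 - W + 3*S)
(19553 + 33182)*(-7978 + j(-201, -31)) = (19553 + 33182)*(-7978 + (3 - 1*(-31) + 3*(-201))) = 52735*(-7978 + (3 + 31 - 603)) = 52735*(-7978 - 569) = 52735*(-8547) = -450726045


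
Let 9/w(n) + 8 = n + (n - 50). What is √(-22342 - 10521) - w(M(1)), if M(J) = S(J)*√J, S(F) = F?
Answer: 9/56 + I*√32863 ≈ 0.16071 + 181.28*I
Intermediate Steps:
M(J) = J^(3/2) (M(J) = J*√J = J^(3/2))
w(n) = 9/(-58 + 2*n) (w(n) = 9/(-8 + (n + (n - 50))) = 9/(-8 + (n + (-50 + n))) = 9/(-8 + (-50 + 2*n)) = 9/(-58 + 2*n))
√(-22342 - 10521) - w(M(1)) = √(-22342 - 10521) - 9/(2*(-29 + 1^(3/2))) = √(-32863) - 9/(2*(-29 + 1)) = I*√32863 - 9/(2*(-28)) = I*√32863 - 9*(-1)/(2*28) = I*√32863 - 1*(-9/56) = I*√32863 + 9/56 = 9/56 + I*√32863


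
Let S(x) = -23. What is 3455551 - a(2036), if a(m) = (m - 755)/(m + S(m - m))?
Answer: 38011054/11 ≈ 3.4556e+6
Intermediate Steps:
a(m) = (-755 + m)/(-23 + m) (a(m) = (m - 755)/(m - 23) = (-755 + m)/(-23 + m))
3455551 - a(2036) = 3455551 - (-755 + 2036)/(-23 + 2036) = 3455551 - 1281/2013 = 3455551 - 1*7/11 = 3455551 - 7/11 = 38011054/11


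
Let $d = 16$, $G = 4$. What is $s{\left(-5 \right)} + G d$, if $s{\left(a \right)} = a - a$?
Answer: $64$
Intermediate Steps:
$s{\left(a \right)} = 0$
$s{\left(-5 \right)} + G d = 0 + 4 \cdot 16 = 0 + 64 = 64$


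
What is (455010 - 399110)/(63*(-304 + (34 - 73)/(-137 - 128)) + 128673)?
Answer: 7406750/14512761 ≈ 0.51036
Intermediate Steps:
(455010 - 399110)/(63*(-304 + (34 - 73)/(-137 - 128)) + 128673) = 55900/(63*(-304 - 39/(-265)) + 128673) = 55900/(63*(-304 - 39*(-1/265)) + 128673) = 55900/(63*(-304 + 39/265) + 128673) = 55900/(63*(-80521/265) + 128673) = 55900/(-5072823/265 + 128673) = 55900/(29025522/265) = 55900*(265/29025522) = 7406750/14512761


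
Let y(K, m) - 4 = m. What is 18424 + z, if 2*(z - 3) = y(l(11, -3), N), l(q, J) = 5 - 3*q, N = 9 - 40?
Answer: 36827/2 ≈ 18414.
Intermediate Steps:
N = -31
y(K, m) = 4 + m
z = -21/2 (z = 3 + (4 - 31)/2 = 3 + (1/2)*(-27) = 3 - 27/2 = -21/2 ≈ -10.500)
18424 + z = 18424 - 21/2 = 36827/2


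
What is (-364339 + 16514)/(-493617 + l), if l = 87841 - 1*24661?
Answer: 347825/430437 ≈ 0.80807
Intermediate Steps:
l = 63180 (l = 87841 - 24661 = 63180)
(-364339 + 16514)/(-493617 + l) = (-364339 + 16514)/(-493617 + 63180) = -347825/(-430437) = -347825*(-1/430437) = 347825/430437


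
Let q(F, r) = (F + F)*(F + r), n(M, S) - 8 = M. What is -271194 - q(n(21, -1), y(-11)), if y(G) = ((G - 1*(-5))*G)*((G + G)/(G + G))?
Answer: -276704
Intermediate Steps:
y(G) = G*(5 + G) (y(G) = ((G + 5)*G)*((2*G)/((2*G))) = ((5 + G)*G)*((2*G)*(1/(2*G))) = (G*(5 + G))*1 = G*(5 + G))
n(M, S) = 8 + M
q(F, r) = 2*F*(F + r) (q(F, r) = (2*F)*(F + r) = 2*F*(F + r))
-271194 - q(n(21, -1), y(-11)) = -271194 - 2*(8 + 21)*((8 + 21) - 11*(5 - 11)) = -271194 - 2*29*(29 - 11*(-6)) = -271194 - 2*29*(29 + 66) = -271194 - 2*29*95 = -271194 - 1*5510 = -271194 - 5510 = -276704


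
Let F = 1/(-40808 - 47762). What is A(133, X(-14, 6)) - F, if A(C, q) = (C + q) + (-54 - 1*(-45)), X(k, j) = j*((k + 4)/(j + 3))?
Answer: 31176643/265710 ≈ 117.33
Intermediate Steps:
X(k, j) = j*(4 + k)/(3 + j) (X(k, j) = j*((4 + k)/(3 + j)) = j*(4 + k)/(3 + j))
A(C, q) = -9 + C + q (A(C, q) = (C + q) + (-54 + 45) = (C + q) - 9 = -9 + C + q)
F = -1/88570 (F = 1/(-88570) = -1/88570 ≈ -1.1291e-5)
A(133, X(-14, 6)) - F = (-9 + 133 + 6*(4 - 14)/(3 + 6)) - 1*(-1/88570) = (-9 + 133 + 6*(-10)/9) + 1/88570 = (-9 + 133 + 6*(⅑)*(-10)) + 1/88570 = (-9 + 133 - 20/3) + 1/88570 = 352/3 + 1/88570 = 31176643/265710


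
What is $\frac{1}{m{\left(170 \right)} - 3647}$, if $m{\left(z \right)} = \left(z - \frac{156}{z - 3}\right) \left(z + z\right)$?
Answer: $\frac{167}{8990511} \approx 1.8575 \cdot 10^{-5}$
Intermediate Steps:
$m{\left(z \right)} = 2 z \left(z - \frac{156}{-3 + z}\right)$ ($m{\left(z \right)} = \left(z - \frac{156}{-3 + z}\right) 2 z = 2 z \left(z - \frac{156}{-3 + z}\right)$)
$\frac{1}{m{\left(170 \right)} - 3647} = \frac{1}{2 \cdot 170 \frac{1}{-3 + 170} \left(-156 + 170^{2} - 510\right) - 3647} = \frac{1}{2 \cdot 170 \cdot \frac{1}{167} \left(-156 + 28900 - 510\right) - 3647} = \frac{1}{2 \cdot 170 \cdot \frac{1}{167} \cdot 28234 - 3647} = \frac{1}{\frac{9599560}{167} - 3647} = \frac{1}{\frac{8990511}{167}} = \frac{167}{8990511}$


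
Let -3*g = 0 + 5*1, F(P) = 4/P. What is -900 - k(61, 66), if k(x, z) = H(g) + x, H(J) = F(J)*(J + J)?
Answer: -969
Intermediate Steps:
g = -5/3 (g = -(0 + 5*1)/3 = -(0 + 5)/3 = -⅓*5 = -5/3 ≈ -1.6667)
H(J) = 8 (H(J) = (4/J)*(J + J) = (4/J)*(2*J) = 8)
k(x, z) = 8 + x
-900 - k(61, 66) = -900 - (8 + 61) = -900 - 1*69 = -900 - 69 = -969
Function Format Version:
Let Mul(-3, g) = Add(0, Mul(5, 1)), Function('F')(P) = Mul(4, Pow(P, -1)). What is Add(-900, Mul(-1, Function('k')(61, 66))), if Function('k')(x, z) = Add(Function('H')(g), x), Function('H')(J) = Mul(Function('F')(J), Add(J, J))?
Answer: -969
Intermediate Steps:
g = Rational(-5, 3) (g = Mul(Rational(-1, 3), Add(0, Mul(5, 1))) = Mul(Rational(-1, 3), Add(0, 5)) = Mul(Rational(-1, 3), 5) = Rational(-5, 3) ≈ -1.6667)
Function('H')(J) = 8 (Function('H')(J) = Mul(Mul(4, Pow(J, -1)), Add(J, J)) = Mul(Mul(4, Pow(J, -1)), Mul(2, J)) = 8)
Function('k')(x, z) = Add(8, x)
Add(-900, Mul(-1, Function('k')(61, 66))) = Add(-900, Mul(-1, Add(8, 61))) = Add(-900, Mul(-1, 69)) = Add(-900, -69) = -969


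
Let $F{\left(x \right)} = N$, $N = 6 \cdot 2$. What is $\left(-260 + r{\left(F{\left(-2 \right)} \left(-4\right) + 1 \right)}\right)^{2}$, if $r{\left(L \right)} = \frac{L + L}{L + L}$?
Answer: $67081$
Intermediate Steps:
$N = 12$
$F{\left(x \right)} = 12$
$r{\left(L \right)} = 1$ ($r{\left(L \right)} = \frac{2 L}{2 L} = 2 L \frac{1}{2 L} = 1$)
$\left(-260 + r{\left(F{\left(-2 \right)} \left(-4\right) + 1 \right)}\right)^{2} = \left(-260 + 1\right)^{2} = \left(-259\right)^{2} = 67081$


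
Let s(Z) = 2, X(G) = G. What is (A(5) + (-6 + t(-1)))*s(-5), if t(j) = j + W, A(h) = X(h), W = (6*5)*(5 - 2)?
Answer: 176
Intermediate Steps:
W = 90 (W = 30*3 = 90)
A(h) = h
t(j) = 90 + j (t(j) = j + 90 = 90 + j)
(A(5) + (-6 + t(-1)))*s(-5) = (5 + (-6 + (90 - 1)))*2 = (5 + (-6 + 89))*2 = (5 + 83)*2 = 88*2 = 176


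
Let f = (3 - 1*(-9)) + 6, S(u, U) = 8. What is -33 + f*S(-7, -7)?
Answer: 111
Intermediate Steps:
f = 18 (f = (3 + 9) + 6 = 12 + 6 = 18)
-33 + f*S(-7, -7) = -33 + 18*8 = -33 + 144 = 111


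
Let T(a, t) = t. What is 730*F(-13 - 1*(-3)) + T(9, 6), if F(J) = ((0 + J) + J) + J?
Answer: -21894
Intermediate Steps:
F(J) = 3*J (F(J) = (J + J) + J = 2*J + J = 3*J)
730*F(-13 - 1*(-3)) + T(9, 6) = 730*(3*(-13 - 1*(-3))) + 6 = 730*(3*(-13 + 3)) + 6 = 730*(3*(-10)) + 6 = 730*(-30) + 6 = -21900 + 6 = -21894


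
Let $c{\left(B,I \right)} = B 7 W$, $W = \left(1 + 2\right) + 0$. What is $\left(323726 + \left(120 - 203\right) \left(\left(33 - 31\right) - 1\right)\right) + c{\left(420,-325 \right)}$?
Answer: $332463$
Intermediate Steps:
$W = 3$ ($W = 3 + 0 = 3$)
$c{\left(B,I \right)} = 21 B$ ($c{\left(B,I \right)} = B 7 \cdot 3 = 7 B 3 = 21 B$)
$\left(323726 + \left(120 - 203\right) \left(\left(33 - 31\right) - 1\right)\right) + c{\left(420,-325 \right)} = \left(323726 + \left(120 - 203\right) \left(\left(33 - 31\right) - 1\right)\right) + 21 \cdot 420 = \left(323726 - 83 \left(2 - 1\right)\right) + 8820 = \left(323726 - 83\right) + 8820 = 323643 + 8820 = 332463$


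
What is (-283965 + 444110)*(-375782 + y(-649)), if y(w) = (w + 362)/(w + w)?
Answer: -78113085728605/1298 ≈ -6.0180e+10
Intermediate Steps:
y(w) = (362 + w)/(2*w) (y(w) = (362 + w)/((2*w)) = (362 + w)*(1/(2*w)) = (362 + w)/(2*w))
(-283965 + 444110)*(-375782 + y(-649)) = (-283965 + 444110)*(-375782 + (½)*(362 - 649)/(-649)) = 160145*(-375782 + (½)*(-1/649)*(-287)) = 160145*(-375782 + 287/1298) = 160145*(-487764749/1298) = -78113085728605/1298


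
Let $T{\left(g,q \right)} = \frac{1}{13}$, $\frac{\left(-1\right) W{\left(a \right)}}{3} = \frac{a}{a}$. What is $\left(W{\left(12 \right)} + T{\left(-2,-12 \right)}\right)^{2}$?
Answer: $\frac{1444}{169} \approx 8.5444$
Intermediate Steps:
$W{\left(a \right)} = -3$ ($W{\left(a \right)} = - 3 \frac{a}{a} = \left(-3\right) 1 = -3$)
$T{\left(g,q \right)} = \frac{1}{13}$
$\left(W{\left(12 \right)} + T{\left(-2,-12 \right)}\right)^{2} = \left(-3 + \frac{1}{13}\right)^{2} = \left(- \frac{38}{13}\right)^{2} = \frac{1444}{169}$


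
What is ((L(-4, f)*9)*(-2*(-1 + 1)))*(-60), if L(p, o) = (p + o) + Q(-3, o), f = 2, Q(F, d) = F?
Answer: 0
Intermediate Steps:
L(p, o) = -3 + o + p (L(p, o) = (p + o) - 3 = (o + p) - 3 = -3 + o + p)
((L(-4, f)*9)*(-2*(-1 + 1)))*(-60) = (((-3 + 2 - 4)*9)*(-2*(-1 + 1)))*(-60) = ((-5*9)*(-2*0))*(-60) = -45*0*(-60) = 0*(-60) = 0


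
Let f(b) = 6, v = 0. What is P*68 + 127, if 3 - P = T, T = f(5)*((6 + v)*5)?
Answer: -11909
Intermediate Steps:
T = 180 (T = 6*((6 + 0)*5) = 6*(6*5) = 6*30 = 180)
P = -177 (P = 3 - 1*180 = 3 - 180 = -177)
P*68 + 127 = -177*68 + 127 = -12036 + 127 = -11909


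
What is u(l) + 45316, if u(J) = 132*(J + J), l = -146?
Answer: 6772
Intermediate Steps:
u(J) = 264*J (u(J) = 132*(2*J) = 264*J)
u(l) + 45316 = 264*(-146) + 45316 = -38544 + 45316 = 6772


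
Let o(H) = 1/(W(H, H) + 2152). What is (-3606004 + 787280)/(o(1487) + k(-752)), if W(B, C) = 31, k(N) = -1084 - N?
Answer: 6153274492/724755 ≈ 8490.1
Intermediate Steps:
o(H) = 1/2183 (o(H) = 1/(31 + 2152) = 1/2183)
(-3606004 + 787280)/(o(1487) + k(-752)) = (-3606004 + 787280)/(1/2183 + (-1084 - 1*(-752))) = -2818724/(1/2183 + (-1084 + 752)) = -2818724/(1/2183 - 332) = -2818724/(-724755/2183) = -2818724*(-2183/724755) = 6153274492/724755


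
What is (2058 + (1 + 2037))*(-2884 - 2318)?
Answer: -21307392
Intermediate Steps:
(2058 + (1 + 2037))*(-2884 - 2318) = (2058 + 2038)*(-5202) = 4096*(-5202) = -21307392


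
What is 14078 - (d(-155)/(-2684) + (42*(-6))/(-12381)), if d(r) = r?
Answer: 155939282563/11076868 ≈ 14078.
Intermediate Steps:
14078 - (d(-155)/(-2684) + (42*(-6))/(-12381)) = 14078 - (-155/(-2684) + (42*(-6))/(-12381)) = 14078 - (-155*(-1/2684) - 252*(-1/12381)) = 14078 - (155/2684 + 84/4127) = 14078 - 1*865141/11076868 = 14078 - 865141/11076868 = 155939282563/11076868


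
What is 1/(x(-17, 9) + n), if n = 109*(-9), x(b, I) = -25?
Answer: -1/1006 ≈ -0.00099404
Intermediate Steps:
n = -981
1/(x(-17, 9) + n) = 1/(-25 - 981) = 1/(-1006) = -1/1006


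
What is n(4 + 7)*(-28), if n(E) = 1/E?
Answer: -28/11 ≈ -2.5455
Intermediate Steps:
n(4 + 7)*(-28) = -28/(4 + 7) = -28/11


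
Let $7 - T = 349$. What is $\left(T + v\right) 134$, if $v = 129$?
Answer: $-28542$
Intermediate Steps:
$T = -342$ ($T = 7 - 349 = -342$)
$\left(T + v\right) 134 = \left(-342 + 129\right) 134 = \left(-213\right) 134 = -28542$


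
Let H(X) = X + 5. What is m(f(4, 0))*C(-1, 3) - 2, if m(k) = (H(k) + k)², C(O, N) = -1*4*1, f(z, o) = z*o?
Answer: -102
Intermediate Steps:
H(X) = 5 + X
f(z, o) = o*z
C(O, N) = -4 (C(O, N) = -4*1 = -4)
m(k) = (5 + 2*k)² (m(k) = ((5 + k) + k)² = (5 + 2*k)²)
m(f(4, 0))*C(-1, 3) - 2 = (5 + 2*(0*4))²*(-4) - 2 = (5 + 2*0)²*(-4) - 2 = (5 + 0)²*(-4) - 2 = 5²*(-4) - 2 = 25*(-4) - 2 = -100 - 2 = -102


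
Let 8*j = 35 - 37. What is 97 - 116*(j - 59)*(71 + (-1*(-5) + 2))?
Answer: 536191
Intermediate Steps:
j = -1/4 (j = (35 - 37)/8 = (1/8)*(-2) = -1/4 ≈ -0.25000)
97 - 116*(j - 59)*(71 + (-1*(-5) + 2)) = 97 - 116*(-1/4 - 59)*(71 + (-1*(-5) + 2)) = 97 - (-6873)*(71 + (5 + 2)) = 97 - (-6873)*(71 + 7) = 97 - (-6873)*78 = 97 - 116*(-9243/2) = 97 + 536094 = 536191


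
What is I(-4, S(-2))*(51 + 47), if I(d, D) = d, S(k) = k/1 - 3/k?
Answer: -392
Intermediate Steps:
S(k) = k - 3/k (S(k) = k*1 - 3/k = k - 3/k)
I(-4, S(-2))*(51 + 47) = -4*(51 + 47) = -4*98 = -392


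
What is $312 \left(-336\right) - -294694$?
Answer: $189862$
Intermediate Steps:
$312 \left(-336\right) - -294694 = -104832 + 294694 = 189862$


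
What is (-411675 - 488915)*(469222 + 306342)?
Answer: -698465182760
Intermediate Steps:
(-411675 - 488915)*(469222 + 306342) = -900590*775564 = -698465182760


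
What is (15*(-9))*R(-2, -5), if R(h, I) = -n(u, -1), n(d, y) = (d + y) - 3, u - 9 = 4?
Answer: 1215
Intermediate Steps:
u = 13 (u = 9 + 4 = 13)
n(d, y) = -3 + d + y
R(h, I) = -9 (R(h, I) = -(-3 + 13 - 1) = -1*9 = -9)
(15*(-9))*R(-2, -5) = (15*(-9))*(-9) = -135*(-9) = 1215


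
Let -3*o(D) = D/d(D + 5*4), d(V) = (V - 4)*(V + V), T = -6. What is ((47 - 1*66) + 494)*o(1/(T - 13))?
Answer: 9025/689022 ≈ 0.013098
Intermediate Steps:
d(V) = 2*V*(-4 + V) (d(V) = (-4 + V)*(2*V) = 2*V*(-4 + V))
o(D) = -D/(6*(16 + D)*(20 + D)) (o(D) = -D/(3*(2*(D + 5*4)*(-4 + (D + 5*4)))) = -D/(3*(2*(D + 20)*(-4 + (D + 20)))) = -D/(3*(2*(20 + D)*(-4 + (20 + D)))) = -D/(3*(2*(20 + D)*(16 + D))) = -D/(3*(2*(16 + D)*(20 + D))) = -D*1/(2*(16 + D)*(20 + D))/3 = -D/(6*(16 + D)*(20 + D)))
((47 - 1*66) + 494)*o(1/(T - 13)) = ((47 - 1*66) + 494)*(-1/(6*(-6 - 13)*(16 + 1/(-6 - 13))*(20 + 1/(-6 - 13)))) = ((47 - 66) + 494)*(-1/6/(-19*(16 + 1/(-19))*(20 + 1/(-19)))) = (-19 + 494)*(-1/6*(-1/19)/((16 - 1/19)*(20 - 1/19))) = 475*(-1/6*(-1/19)/(303/19*379/19)) = 475*(-1/6*(-1/19)*19/303*19/379) = 475*(19/689022) = 9025/689022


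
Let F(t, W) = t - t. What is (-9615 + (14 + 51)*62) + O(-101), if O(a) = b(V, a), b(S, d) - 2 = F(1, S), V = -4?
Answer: -5583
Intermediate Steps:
F(t, W) = 0
b(S, d) = 2 (b(S, d) = 2 + 0 = 2)
O(a) = 2
(-9615 + (14 + 51)*62) + O(-101) = (-9615 + (14 + 51)*62) + 2 = (-9615 + 65*62) + 2 = (-9615 + 4030) + 2 = -5585 + 2 = -5583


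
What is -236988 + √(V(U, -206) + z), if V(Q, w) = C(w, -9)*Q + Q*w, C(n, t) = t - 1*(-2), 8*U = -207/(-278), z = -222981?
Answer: -236988 + 41*I*√41009865/556 ≈ -2.3699e+5 + 472.23*I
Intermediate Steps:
U = 207/2224 (U = (-207/(-278))/8 = (-207*(-1/278))/8 = (⅛)*(207/278) = 207/2224 ≈ 0.093076)
C(n, t) = 2 + t (C(n, t) = t + 2 = 2 + t)
V(Q, w) = -7*Q + Q*w (V(Q, w) = (2 - 9)*Q + Q*w = -7*Q + Q*w)
-236988 + √(V(U, -206) + z) = -236988 + √(207*(-7 - 206)/2224 - 222981) = -236988 + √((207/2224)*(-213) - 222981) = -236988 + √(-44091/2224 - 222981) = -236988 + √(-495953835/2224) = -236988 + 41*I*√41009865/556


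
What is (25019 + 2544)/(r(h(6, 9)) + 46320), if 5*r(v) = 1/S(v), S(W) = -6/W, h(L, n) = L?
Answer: 137815/231599 ≈ 0.59506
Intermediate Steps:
r(v) = -v/30 (r(v) = 1/(5*((-6/v))) = (-v/6)/5 = -v/30)
(25019 + 2544)/(r(h(6, 9)) + 46320) = (25019 + 2544)/(-1/30*6 + 46320) = 27563/(-⅕ + 46320) = 27563/(231599/5) = 27563*(5/231599) = 137815/231599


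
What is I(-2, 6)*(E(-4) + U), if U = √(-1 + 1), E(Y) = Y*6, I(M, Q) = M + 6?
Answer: -96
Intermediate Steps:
I(M, Q) = 6 + M
E(Y) = 6*Y
U = 0 (U = √0 = 0)
I(-2, 6)*(E(-4) + U) = (6 - 2)*(6*(-4) + 0) = 4*(-24 + 0) = 4*(-24) = -96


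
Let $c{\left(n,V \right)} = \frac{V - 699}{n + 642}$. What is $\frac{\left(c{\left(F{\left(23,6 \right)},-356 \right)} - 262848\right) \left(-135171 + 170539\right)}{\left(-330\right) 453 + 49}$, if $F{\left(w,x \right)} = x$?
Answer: $\frac{753013717339}{12104721} \approx 62208.0$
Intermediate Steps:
$c{\left(n,V \right)} = \frac{-699 + V}{642 + n}$
$\frac{\left(c{\left(F{\left(23,6 \right)},-356 \right)} - 262848\right) \left(-135171 + 170539\right)}{\left(-330\right) 453 + 49} = \frac{\left(\frac{-699 - 356}{642 + 6} - 262848\right) \left(-135171 + 170539\right)}{\left(-330\right) 453 + 49} = \frac{\left(\frac{1}{648} \left(-1055\right) - 262848\right) 35368}{-149490 + 49} = \frac{\left(\frac{1}{648} \left(-1055\right) - 262848\right) 35368}{-149441} = \left(- \frac{1055}{648} - 262848\right) 35368 \left(- \frac{1}{149441}\right) = \left(- \frac{170326559}{648}\right) 35368 \left(- \frac{1}{149441}\right) = \left(- \frac{753013717339}{81}\right) \left(- \frac{1}{149441}\right) = \frac{753013717339}{12104721}$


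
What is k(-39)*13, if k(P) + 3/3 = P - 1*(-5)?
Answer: -455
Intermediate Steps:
k(P) = 4 + P (k(P) = -1 + (P - 1*(-5)) = -1 + (P + 5) = -1 + (5 + P) = 4 + P)
k(-39)*13 = (4 - 39)*13 = -35*13 = -455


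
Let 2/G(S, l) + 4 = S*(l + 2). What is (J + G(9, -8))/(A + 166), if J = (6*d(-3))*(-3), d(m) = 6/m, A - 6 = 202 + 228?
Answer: 149/2494 ≈ 0.059743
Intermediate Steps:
A = 436 (A = 6 + (202 + 228) = 6 + 430 = 436)
G(S, l) = 2/(-4 + S*(2 + l)) (G(S, l) = 2/(-4 + S*(l + 2)) = 2/(-4 + S*(2 + l)))
J = 36 (J = (6*(6/(-3)))*(-3) = (6*(6*(-⅓)))*(-3) = (6*(-2))*(-3) = -12*(-3) = 36)
(J + G(9, -8))/(A + 166) = (36 + 2/(-4 + 2*9 + 9*(-8)))/(436 + 166) = (36 + 2/(-4 + 18 - 72))/602 = (36 + 2/(-58))*(1/602) = (36 + 2*(-1/58))*(1/602) = (36 - 1/29)*(1/602) = (1043/29)*(1/602) = 149/2494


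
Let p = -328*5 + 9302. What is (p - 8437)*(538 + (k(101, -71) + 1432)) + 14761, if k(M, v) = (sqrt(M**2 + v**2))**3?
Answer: -1511989 - 11812550*sqrt(15242) ≈ -1.4599e+9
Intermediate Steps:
p = 7662 (p = -1640 + 9302 = 7662)
k(M, v) = (M**2 + v**2)**(3/2)
(p - 8437)*(538 + (k(101, -71) + 1432)) + 14761 = (7662 - 8437)*(538 + ((101**2 + (-71)**2)**(3/2) + 1432)) + 14761 = -775*(538 + ((10201 + 5041)**(3/2) + 1432)) + 14761 = -775*(538 + (15242**(3/2) + 1432)) + 14761 = -775*(538 + (15242*sqrt(15242) + 1432)) + 14761 = -775*(538 + (1432 + 15242*sqrt(15242))) + 14761 = -775*(1970 + 15242*sqrt(15242)) + 14761 = (-1526750 - 11812550*sqrt(15242)) + 14761 = -1511989 - 11812550*sqrt(15242)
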